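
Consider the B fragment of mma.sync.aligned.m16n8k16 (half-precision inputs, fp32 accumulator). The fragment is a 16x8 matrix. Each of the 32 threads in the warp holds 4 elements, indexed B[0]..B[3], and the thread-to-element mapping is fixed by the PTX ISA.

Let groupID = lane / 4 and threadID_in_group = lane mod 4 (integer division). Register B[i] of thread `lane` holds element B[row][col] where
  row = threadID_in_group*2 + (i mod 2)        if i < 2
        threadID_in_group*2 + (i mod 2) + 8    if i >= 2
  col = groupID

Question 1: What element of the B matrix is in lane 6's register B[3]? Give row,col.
L=6->gid=6>>2=1, tid=6&3=2
[3]->row 2·2+1+8=13  col gid=1

13,1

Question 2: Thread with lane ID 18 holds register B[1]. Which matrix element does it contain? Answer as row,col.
5,4

lane 18=>18/4=4, 18 mod 4=2
i=1  r:2·2+1+0=>5  c:4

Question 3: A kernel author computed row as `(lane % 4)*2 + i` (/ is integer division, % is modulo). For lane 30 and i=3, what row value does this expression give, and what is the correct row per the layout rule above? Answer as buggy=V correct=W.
buggy=7 correct=13

`(lane % 4)*2 + i`[30,3]->7
30: g=7,t=2
[3] (2*2+1+8,7) = (13,7)
row: 7 vs 13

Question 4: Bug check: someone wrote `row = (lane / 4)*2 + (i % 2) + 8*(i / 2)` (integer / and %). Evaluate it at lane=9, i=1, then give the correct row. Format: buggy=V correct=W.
`(lane / 4)*2 + (i % 2) + 8*(i / 2)`[9,1]=>5
lane 9=>9/4=2, 9 mod 4=1
i=1  r:2·1+1+0=>3  c:2
row: 5 vs 3

buggy=5 correct=3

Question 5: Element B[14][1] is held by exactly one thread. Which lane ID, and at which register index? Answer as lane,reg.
7,2

c=1⇒gr=1  r=14⇒Rb=1,th=3,odd=0
L=1*4+3=7  i=1*2+0=2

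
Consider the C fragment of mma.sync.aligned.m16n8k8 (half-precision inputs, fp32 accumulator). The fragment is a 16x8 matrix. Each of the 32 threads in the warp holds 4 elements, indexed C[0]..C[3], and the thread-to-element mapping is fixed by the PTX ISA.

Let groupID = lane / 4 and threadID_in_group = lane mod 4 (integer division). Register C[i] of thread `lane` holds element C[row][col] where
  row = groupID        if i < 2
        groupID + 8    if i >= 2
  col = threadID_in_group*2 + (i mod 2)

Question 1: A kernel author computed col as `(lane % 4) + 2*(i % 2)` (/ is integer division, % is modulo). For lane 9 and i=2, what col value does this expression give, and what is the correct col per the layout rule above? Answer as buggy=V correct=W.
`(lane % 4) + 2*(i % 2)`[9,2]=>1
lane 9: grp=2 (9/4), tig=1 (9%4)
i=2: r=2+8=10, c=1*2+0=2
col: 1 vs 2

buggy=1 correct=2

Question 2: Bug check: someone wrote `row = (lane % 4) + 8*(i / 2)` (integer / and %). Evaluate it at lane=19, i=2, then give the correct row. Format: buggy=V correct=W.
`(lane % 4) + 8*(i / 2)`[19,2]->11
lane 19: g=4 (19/4), t=3 (19%4)
i=2: r=4+8=12, c=3*2+0=6
row: 11 vs 12

buggy=11 correct=12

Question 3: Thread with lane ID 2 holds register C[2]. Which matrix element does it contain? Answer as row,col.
8,4

lane 2: grp=0 (2/4), tig=2 (2%4)
i=2: r=0+8=8, c=2*2+0=4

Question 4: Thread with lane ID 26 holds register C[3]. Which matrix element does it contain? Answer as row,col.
14,5

lane 26: gid=6 (26/4), tid=2 (26%4)
i=3: r=6+8=14, c=2*2+1=5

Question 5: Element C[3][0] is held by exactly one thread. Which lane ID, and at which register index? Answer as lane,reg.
r=3→G=3,rhi=0  c=0→T=0,p=0
L=3*4+0=12  i=0*2+0=0

12,0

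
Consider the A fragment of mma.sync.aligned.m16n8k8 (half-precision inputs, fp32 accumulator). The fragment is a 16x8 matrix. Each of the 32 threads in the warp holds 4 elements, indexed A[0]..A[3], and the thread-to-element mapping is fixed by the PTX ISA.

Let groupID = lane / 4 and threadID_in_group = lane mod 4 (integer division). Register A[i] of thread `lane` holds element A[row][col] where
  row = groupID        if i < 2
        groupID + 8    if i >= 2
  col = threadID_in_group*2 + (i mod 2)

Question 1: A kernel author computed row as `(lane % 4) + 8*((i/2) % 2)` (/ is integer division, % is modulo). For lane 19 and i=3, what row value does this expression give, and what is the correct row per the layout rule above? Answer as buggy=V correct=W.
`(lane % 4) + 8*((i/2) % 2)`[19,3]⇒11
L=19⇒gr=19>>2=4, th=19&3=3
[3]⇒row 4+8=12  col 3·2+1=7
row: 11 vs 12

buggy=11 correct=12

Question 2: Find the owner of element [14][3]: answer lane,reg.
r=14->g=6,rb=1  c=3->t=1,b0=1
L=6*4+1=25  i=1*2+1=3

25,3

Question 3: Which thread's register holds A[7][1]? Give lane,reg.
28,1

r=7->g=7,rb=0  c=1->t=0,b0=1
L=7*4+0=28  i=0*2+1=1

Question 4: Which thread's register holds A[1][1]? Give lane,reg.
4,1

r=1->g=1,rb=0  c=1->t=0,b0=1
L=1*4+0=4  i=0*2+1=1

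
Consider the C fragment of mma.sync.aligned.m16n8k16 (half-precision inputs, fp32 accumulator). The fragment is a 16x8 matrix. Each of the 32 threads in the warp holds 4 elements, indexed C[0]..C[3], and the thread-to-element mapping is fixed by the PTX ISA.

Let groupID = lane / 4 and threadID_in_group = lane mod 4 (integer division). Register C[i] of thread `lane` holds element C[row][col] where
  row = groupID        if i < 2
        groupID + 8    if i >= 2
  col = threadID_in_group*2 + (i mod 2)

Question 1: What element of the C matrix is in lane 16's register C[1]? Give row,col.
lane 16->16/4=4, 16 mod 4=0
i=1  r:4+0->4  c:2·0+1->1

4,1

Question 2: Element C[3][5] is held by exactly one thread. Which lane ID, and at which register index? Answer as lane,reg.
r=3->g=3,rb=0  c=5->t=2,b0=1
L=3*4+2=14  i=0*2+1=1

14,1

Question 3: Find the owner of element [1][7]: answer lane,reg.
7,1

r=1→G=1,rhi=0  c=7→T=3,p=1
L=1*4+3=7  i=0*2+1=1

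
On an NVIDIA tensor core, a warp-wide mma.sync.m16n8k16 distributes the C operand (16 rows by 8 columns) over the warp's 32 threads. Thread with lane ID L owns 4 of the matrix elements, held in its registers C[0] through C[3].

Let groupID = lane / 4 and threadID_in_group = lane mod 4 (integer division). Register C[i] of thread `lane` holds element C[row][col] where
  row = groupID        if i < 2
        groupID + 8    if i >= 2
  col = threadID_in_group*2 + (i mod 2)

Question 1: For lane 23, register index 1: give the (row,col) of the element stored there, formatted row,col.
5,7

lane 23: grp=5 (23/4), tig=3 (23%4)
i=1: r=5+0=5, c=3*2+1=7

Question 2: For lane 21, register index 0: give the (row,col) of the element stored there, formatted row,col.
21: grp=5,tig=1
[0] (5+0,1*2+0) = (5,2)

5,2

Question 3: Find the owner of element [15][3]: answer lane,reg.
r:15=>grp=7,rB=1  c:3=>tig=1,lo=1
L=7*4+1=29  i=1*2+1=3

29,3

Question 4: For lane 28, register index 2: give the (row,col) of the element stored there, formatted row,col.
lane 28: G=7 (28/4), T=0 (28%4)
i=2: r=7+8=15, c=0*2+0=0

15,0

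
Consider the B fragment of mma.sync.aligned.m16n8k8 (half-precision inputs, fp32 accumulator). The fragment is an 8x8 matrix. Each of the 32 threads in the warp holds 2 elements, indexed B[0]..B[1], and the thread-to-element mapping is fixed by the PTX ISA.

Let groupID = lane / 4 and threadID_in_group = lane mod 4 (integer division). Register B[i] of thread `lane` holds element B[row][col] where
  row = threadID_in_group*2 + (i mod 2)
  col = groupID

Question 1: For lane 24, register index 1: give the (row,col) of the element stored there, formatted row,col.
24: grp=6,tig=0
[1] (0*2+1,6) = (1,6)

1,6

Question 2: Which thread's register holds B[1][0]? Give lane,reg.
0,1

c: 0->gid=0  r: 1->tid=0,i&1=1
L=0*4+0=0  i=1=1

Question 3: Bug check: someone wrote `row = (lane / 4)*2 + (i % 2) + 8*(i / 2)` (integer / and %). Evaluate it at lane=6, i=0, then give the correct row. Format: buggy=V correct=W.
`(lane / 4)*2 + (i % 2) + 8*(i / 2)`[6,0]→2
lane 6: G=1 (6/4), T=2 (6%4)
i=0: r=2*2+0=4, c=G=1
row: 2 vs 4

buggy=2 correct=4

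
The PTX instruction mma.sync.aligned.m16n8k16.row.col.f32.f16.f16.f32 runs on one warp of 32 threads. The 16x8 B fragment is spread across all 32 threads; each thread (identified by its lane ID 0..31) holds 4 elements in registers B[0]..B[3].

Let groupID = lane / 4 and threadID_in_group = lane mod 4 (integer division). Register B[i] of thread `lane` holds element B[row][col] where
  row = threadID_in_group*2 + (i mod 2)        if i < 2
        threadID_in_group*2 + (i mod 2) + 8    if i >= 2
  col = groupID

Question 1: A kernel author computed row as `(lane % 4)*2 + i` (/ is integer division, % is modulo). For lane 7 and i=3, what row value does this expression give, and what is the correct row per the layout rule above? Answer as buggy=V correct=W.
`(lane % 4)*2 + i`[7,3]->9
L=7->gid=7>>2=1, tid=7&3=3
[3]->row 3·2+1+8=15  col gid=1
row: 9 vs 15

buggy=9 correct=15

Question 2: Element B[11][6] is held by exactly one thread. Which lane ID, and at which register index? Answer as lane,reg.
c=6->g=6  r=11->rb=1,t=1,b0=1
L=6*4+1=25  i=1*2+1=3

25,3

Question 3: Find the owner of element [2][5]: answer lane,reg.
21,0

c=5->g=5  r=2->rb=0,t=1,b0=0
L=5*4+1=21  i=0*2+0=0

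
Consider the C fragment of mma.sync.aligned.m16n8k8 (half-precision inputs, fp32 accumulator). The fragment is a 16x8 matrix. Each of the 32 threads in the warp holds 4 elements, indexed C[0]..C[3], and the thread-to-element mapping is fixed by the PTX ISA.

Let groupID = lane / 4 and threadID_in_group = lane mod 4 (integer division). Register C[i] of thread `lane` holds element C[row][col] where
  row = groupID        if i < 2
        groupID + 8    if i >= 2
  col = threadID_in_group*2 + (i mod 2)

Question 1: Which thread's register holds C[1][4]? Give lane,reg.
r=1→G=1,rhi=0  c=4→T=2,p=0
L=1*4+2=6  i=0*2+0=0

6,0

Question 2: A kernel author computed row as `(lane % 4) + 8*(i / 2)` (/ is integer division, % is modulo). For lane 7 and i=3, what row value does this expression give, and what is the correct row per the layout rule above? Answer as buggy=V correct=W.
`(lane % 4) + 8*(i / 2)`[7,3]⇒11
lane 7⇒7/4=1, 7 mod 4=3
i=3  r:1+8⇒9  c:2·3+1⇒7
row: 11 vs 9

buggy=11 correct=9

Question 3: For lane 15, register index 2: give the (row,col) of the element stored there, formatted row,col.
11,6

15: gr=3,th=3
[2] (3+8,3*2+0) = (11,6)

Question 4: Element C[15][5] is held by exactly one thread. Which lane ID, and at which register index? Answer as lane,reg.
r: 15->gid=7,r8=1  c: 5->tid=2,i&1=1
L=7*4+2=30  i=1*2+1=3

30,3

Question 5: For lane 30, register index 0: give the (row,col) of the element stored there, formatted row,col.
lane 30->30/4=7, 30 mod 4=2
i=0  r:7+0->7  c:2·2+0->4

7,4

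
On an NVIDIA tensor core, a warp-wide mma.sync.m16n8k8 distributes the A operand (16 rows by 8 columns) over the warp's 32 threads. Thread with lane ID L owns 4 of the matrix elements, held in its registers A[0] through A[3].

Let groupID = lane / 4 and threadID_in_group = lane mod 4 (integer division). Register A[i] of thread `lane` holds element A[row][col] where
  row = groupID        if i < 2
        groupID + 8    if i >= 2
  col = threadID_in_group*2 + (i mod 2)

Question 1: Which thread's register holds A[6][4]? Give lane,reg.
r=6⇒gr=6,Rb=0  c=4⇒th=2,odd=0
L=6*4+2=26  i=0*2+0=0

26,0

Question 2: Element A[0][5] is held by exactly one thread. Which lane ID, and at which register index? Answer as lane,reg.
2,1

r:0=>grp=0,rB=0  c:5=>tig=2,lo=1
L=0*4+2=2  i=0*2+1=1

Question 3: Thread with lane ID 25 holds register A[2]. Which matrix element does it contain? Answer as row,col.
14,2

lane 25=>25/4=6, 25 mod 4=1
i=2  r:6+8=>14  c:2·1+0=>2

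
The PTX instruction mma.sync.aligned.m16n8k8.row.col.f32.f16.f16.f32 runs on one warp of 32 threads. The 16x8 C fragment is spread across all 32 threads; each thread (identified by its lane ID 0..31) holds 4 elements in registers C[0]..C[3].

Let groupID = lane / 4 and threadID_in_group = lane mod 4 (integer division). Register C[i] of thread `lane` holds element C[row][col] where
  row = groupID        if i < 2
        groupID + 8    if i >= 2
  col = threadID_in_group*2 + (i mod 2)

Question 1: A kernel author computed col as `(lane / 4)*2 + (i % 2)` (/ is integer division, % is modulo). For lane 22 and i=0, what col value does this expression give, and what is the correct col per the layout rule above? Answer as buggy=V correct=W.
`(lane / 4)*2 + (i % 2)`[22,0]→10
L=22→G=22>>2=5, T=22&3=2
[0]→row 5+0=5  col 2·2+0=4
col: 10 vs 4

buggy=10 correct=4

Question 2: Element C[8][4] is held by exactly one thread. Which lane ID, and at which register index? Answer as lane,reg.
2,2

r=8->g=0,rb=1  c=4->t=2,b0=0
L=0*4+2=2  i=1*2+0=2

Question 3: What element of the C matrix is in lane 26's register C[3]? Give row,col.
L=26⇒gr=26>>2=6, th=26&3=2
[3]⇒row 6+8=14  col 2·2+1=5

14,5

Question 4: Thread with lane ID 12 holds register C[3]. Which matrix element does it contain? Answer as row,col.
lane 12: grp=3 (12/4), tig=0 (12%4)
i=3: r=3+8=11, c=0*2+1=1

11,1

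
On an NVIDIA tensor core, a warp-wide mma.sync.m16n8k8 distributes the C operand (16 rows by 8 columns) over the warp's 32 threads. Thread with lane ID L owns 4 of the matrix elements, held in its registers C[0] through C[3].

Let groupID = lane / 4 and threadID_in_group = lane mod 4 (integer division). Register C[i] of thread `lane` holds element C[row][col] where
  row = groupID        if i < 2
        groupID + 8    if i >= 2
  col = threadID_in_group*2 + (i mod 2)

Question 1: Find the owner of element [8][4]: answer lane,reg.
r: 8->gid=0,r8=1  c: 4->tid=2,i&1=0
L=0*4+2=2  i=1*2+0=2

2,2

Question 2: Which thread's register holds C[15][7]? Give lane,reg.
r=15⇒gr=7,Rb=1  c=7⇒th=3,odd=1
L=7*4+3=31  i=1*2+1=3

31,3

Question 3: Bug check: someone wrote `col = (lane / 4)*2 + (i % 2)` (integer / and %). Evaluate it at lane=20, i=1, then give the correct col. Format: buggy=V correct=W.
buggy=11 correct=1

`(lane / 4)*2 + (i % 2)`[20,1]->11
lane 20->20/4=5, 20 mod 4=0
i=1  r:5+0->5  c:2·0+1->1
col: 11 vs 1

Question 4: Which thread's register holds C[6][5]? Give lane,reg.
r=6→G=6,rhi=0  c=5→T=2,p=1
L=6*4+2=26  i=0*2+1=1

26,1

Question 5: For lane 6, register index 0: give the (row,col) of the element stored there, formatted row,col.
lane 6: gr=1 (6/4), th=2 (6%4)
i=0: r=1+0=1, c=2*2+0=4

1,4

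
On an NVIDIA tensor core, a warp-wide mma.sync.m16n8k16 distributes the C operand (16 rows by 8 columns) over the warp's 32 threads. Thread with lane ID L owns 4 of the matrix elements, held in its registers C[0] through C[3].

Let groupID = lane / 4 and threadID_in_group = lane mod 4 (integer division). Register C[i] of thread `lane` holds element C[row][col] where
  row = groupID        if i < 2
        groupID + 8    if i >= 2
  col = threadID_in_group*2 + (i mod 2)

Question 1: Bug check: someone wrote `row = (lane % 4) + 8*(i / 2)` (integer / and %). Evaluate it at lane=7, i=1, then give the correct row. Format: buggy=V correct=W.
`(lane % 4) + 8*(i / 2)`[7,1]->3
7: g=1,t=3
[1] (1+0,3*2+1) = (1,7)
row: 3 vs 1

buggy=3 correct=1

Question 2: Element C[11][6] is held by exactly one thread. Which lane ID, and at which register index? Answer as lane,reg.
r: 11->gid=3,r8=1  c: 6->tid=3,i&1=0
L=3*4+3=15  i=1*2+0=2

15,2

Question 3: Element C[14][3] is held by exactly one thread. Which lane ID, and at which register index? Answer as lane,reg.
25,3

r=14->g=6,rb=1  c=3->t=1,b0=1
L=6*4+1=25  i=1*2+1=3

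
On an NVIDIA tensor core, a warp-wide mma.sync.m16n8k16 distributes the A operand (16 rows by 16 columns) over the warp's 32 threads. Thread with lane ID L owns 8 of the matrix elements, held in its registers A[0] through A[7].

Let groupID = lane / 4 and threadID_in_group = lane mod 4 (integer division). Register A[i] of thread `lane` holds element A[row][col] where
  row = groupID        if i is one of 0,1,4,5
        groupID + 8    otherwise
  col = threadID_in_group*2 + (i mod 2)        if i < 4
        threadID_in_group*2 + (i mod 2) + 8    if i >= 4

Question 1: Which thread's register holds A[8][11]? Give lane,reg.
r=8⇒gr=0,Rb=1  c=11⇒Cb=1,th=1,odd=1
L=0*4+1=1  i=1*4+1*2+1=7

1,7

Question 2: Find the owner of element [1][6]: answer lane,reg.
r:1=>grp=1,rB=0  c:6=>cB=0,tig=3,lo=0
L=1*4+3=7  i=0*4+0*2+0=0

7,0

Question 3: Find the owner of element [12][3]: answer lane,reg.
17,3

r=12⇒gr=4,Rb=1  c=3⇒Cb=0,th=1,odd=1
L=4*4+1=17  i=0*4+1*2+1=3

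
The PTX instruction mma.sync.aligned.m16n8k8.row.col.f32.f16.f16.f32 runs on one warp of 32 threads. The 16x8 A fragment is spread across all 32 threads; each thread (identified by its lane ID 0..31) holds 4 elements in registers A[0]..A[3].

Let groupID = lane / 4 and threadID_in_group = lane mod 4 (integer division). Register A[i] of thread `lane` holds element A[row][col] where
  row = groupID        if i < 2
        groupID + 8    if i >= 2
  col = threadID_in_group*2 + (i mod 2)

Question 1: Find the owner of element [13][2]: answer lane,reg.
r=13⇒gr=5,Rb=1  c=2⇒th=1,odd=0
L=5*4+1=21  i=1*2+0=2

21,2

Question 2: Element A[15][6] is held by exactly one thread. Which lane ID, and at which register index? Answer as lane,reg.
r=15→G=7,rhi=1  c=6→T=3,p=0
L=7*4+3=31  i=1*2+0=2

31,2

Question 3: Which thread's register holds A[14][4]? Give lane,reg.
r=14->g=6,rb=1  c=4->t=2,b0=0
L=6*4+2=26  i=1*2+0=2

26,2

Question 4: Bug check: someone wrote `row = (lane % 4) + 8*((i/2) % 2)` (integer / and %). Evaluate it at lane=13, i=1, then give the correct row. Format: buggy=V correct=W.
`(lane % 4) + 8*((i/2) % 2)`[13,1]⇒1
13: gr=3,th=1
[1] (3+0,1*2+1) = (3,3)
row: 1 vs 3

buggy=1 correct=3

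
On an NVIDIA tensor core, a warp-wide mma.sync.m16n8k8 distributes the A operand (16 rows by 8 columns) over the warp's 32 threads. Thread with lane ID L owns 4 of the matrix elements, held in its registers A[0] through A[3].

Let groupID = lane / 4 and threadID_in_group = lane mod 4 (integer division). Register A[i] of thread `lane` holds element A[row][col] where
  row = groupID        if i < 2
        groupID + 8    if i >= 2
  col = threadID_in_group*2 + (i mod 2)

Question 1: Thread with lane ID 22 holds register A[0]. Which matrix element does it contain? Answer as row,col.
lane 22->22/4=5, 22 mod 4=2
i=0  r:5+0->5  c:2·2+0->4

5,4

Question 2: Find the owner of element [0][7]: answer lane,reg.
3,1

r:0=>grp=0,rB=0  c:7=>tig=3,lo=1
L=0*4+3=3  i=0*2+1=1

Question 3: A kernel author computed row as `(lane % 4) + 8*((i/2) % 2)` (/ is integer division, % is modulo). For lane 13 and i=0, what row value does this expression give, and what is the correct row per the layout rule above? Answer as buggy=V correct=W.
buggy=1 correct=3

`(lane % 4) + 8*((i/2) % 2)`[13,0]⇒1
lane 13: gr=3 (13/4), th=1 (13%4)
i=0: r=3+0=3, c=1*2+0=2
row: 1 vs 3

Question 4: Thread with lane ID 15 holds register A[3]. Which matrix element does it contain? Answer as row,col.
lane 15: G=3 (15/4), T=3 (15%4)
i=3: r=3+8=11, c=3*2+1=7

11,7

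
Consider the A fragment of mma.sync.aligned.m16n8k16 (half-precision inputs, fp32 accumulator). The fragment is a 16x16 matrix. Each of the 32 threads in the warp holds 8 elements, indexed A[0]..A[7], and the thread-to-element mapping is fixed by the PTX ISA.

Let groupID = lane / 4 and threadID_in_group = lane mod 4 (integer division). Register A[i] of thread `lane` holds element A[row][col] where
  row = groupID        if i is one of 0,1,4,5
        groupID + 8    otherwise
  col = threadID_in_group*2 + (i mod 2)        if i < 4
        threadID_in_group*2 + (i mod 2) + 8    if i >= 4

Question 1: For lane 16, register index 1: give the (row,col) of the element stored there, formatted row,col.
4,1

lane 16→16/4=4, 16 mod 4=0
i=1  r:4+0→4  c:2·0+1+0→1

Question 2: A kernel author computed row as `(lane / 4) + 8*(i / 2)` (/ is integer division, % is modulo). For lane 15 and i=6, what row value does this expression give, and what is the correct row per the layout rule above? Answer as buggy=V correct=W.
buggy=27 correct=11

`(lane / 4) + 8*(i / 2)`[15,6]⇒27
lane 15: gr=3 (15/4), th=3 (15%4)
i=6: r=3+8=11, c=3*2+0+8=14
row: 27 vs 11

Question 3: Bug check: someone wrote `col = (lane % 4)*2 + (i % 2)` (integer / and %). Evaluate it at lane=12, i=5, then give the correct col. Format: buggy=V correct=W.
`(lane % 4)*2 + (i % 2)`[12,5]→1
L=12→G=12>>2=3, T=12&3=0
[5]→row 3+0=3  col 0·2+1+8=9
col: 1 vs 9

buggy=1 correct=9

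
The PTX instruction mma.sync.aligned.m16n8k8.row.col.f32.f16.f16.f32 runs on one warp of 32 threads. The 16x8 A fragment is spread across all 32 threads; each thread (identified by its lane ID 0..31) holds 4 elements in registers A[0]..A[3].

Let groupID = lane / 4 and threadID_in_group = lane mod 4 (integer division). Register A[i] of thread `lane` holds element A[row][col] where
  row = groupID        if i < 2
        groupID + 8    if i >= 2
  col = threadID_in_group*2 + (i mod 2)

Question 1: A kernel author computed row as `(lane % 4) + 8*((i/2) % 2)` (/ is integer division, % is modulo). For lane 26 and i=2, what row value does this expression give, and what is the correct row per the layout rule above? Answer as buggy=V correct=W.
`(lane % 4) + 8*((i/2) % 2)`[26,2]->10
lane 26->26/4=6, 26 mod 4=2
i=2  r:6+8->14  c:2·2+0->4
row: 10 vs 14

buggy=10 correct=14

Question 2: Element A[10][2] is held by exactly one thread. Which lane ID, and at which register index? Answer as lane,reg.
r=10⇒gr=2,Rb=1  c=2⇒th=1,odd=0
L=2*4+1=9  i=1*2+0=2

9,2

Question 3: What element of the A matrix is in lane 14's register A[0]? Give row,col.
3,4

lane 14: G=3 (14/4), T=2 (14%4)
i=0: r=3+0=3, c=2*2+0=4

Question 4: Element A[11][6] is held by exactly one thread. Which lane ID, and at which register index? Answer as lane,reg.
r=11⇒gr=3,Rb=1  c=6⇒th=3,odd=0
L=3*4+3=15  i=1*2+0=2

15,2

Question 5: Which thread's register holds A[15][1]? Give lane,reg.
28,3

r:15=>grp=7,rB=1  c:1=>tig=0,lo=1
L=7*4+0=28  i=1*2+1=3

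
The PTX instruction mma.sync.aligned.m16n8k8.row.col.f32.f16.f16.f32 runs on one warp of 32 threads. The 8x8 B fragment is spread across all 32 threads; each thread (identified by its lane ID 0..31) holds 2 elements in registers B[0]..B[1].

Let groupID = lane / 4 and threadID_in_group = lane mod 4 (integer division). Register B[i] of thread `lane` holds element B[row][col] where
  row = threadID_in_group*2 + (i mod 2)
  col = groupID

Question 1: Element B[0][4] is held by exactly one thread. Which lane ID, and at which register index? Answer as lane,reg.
16,0

c=4⇒gr=4  r=0⇒th=0,odd=0
L=4*4+0=16  i=0=0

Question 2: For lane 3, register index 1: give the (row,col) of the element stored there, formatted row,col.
7,0

lane 3⇒3/4=0, 3 mod 4=3
i=1  r:2·3+1⇒7  c:0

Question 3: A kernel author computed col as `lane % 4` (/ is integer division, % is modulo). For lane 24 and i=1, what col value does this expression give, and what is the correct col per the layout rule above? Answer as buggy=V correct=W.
buggy=0 correct=6

`lane % 4`[24,1]→0
24: G=6,T=0
[1] (0*2+1,6) = (1,6)
col: 0 vs 6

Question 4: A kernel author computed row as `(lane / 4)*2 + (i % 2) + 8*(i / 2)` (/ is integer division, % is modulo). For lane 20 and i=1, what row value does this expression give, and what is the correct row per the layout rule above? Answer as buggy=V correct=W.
buggy=11 correct=1

`(lane / 4)*2 + (i % 2) + 8*(i / 2)`[20,1]=>11
lane 20=>20/4=5, 20 mod 4=0
i=1  r:2·0+1=>1  c:5
row: 11 vs 1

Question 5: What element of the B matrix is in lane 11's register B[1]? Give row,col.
L=11=>grp=11>>2=2, tig=11&3=3
[1]=>row 3·2+1=7  col grp=2

7,2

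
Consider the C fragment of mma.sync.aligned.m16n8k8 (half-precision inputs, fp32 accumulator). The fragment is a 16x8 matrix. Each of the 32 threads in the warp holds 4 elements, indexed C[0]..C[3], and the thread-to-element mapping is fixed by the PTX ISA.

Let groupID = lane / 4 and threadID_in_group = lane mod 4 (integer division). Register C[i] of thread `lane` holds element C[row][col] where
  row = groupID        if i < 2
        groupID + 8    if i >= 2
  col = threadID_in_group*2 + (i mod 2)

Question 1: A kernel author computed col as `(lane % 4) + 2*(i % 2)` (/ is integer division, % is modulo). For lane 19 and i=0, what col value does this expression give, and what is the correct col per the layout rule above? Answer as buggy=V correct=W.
buggy=3 correct=6

`(lane % 4) + 2*(i % 2)`[19,0]⇒3
L=19⇒gr=19>>2=4, th=19&3=3
[0]⇒row 4+0=4  col 3·2+0=6
col: 3 vs 6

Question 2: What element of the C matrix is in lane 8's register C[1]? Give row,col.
2,1

lane 8→8/4=2, 8 mod 4=0
i=1  r:2+0→2  c:2·0+1→1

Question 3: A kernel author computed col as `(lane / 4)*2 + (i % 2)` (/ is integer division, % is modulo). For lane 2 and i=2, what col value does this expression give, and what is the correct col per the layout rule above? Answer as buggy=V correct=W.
`(lane / 4)*2 + (i % 2)`[2,2]->0
2: gid=0,tid=2
[2] (0+8,2*2+0) = (8,4)
col: 0 vs 4

buggy=0 correct=4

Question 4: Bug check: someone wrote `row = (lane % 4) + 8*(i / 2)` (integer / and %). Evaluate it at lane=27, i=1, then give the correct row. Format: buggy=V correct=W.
buggy=3 correct=6

`(lane % 4) + 8*(i / 2)`[27,1]→3
lane 27: G=6 (27/4), T=3 (27%4)
i=1: r=6+0=6, c=3*2+1=7
row: 3 vs 6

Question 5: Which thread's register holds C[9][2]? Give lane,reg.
5,2

r:9=>grp=1,rB=1  c:2=>tig=1,lo=0
L=1*4+1=5  i=1*2+0=2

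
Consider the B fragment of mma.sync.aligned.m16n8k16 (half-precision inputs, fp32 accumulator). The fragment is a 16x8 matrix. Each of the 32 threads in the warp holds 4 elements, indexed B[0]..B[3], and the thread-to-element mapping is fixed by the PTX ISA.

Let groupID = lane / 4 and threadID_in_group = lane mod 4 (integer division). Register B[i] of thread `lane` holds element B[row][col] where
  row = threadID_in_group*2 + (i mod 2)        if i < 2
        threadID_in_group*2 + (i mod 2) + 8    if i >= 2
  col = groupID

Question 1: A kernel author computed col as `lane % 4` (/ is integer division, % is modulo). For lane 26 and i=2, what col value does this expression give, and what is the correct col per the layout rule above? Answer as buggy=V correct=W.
buggy=2 correct=6

`lane % 4`[26,2]->2
lane 26->26/4=6, 26 mod 4=2
i=2  r:2·2+0+8->12  c:6
col: 2 vs 6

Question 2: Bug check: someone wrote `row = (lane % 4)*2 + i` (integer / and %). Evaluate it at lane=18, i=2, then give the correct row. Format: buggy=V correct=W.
`(lane % 4)*2 + i`[18,2]=>6
lane 18: grp=4 (18/4), tig=2 (18%4)
i=2: r=2*2+0+8=12, c=grp=4
row: 6 vs 12

buggy=6 correct=12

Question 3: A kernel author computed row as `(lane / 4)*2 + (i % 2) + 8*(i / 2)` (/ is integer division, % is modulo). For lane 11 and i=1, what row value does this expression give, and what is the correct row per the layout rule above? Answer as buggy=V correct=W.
`(lane / 4)*2 + (i % 2) + 8*(i / 2)`[11,1]=>5
lane 11=>11/4=2, 11 mod 4=3
i=1  r:2·3+1+0=>7  c:2
row: 5 vs 7

buggy=5 correct=7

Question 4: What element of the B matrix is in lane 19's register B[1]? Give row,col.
7,4

lane 19=>19/4=4, 19 mod 4=3
i=1  r:2·3+1+0=>7  c:4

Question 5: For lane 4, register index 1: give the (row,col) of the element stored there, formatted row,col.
1,1

lane 4→4/4=1, 4 mod 4=0
i=1  r:2·0+1+0→1  c:1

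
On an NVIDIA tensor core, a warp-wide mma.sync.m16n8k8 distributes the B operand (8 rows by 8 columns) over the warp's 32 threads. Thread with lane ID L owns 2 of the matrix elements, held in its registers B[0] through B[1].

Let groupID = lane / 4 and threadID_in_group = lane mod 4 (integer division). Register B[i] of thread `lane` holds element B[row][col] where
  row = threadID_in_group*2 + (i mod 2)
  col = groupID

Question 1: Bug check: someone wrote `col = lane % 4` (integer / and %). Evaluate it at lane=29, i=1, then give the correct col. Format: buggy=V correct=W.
`lane % 4`[29,1]->1
lane 29: g=7 (29/4), t=1 (29%4)
i=1: r=1*2+1=3, c=g=7
col: 1 vs 7

buggy=1 correct=7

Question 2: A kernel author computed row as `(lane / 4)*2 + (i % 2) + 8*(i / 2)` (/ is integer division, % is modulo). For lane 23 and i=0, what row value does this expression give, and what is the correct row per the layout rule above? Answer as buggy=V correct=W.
`(lane / 4)*2 + (i % 2) + 8*(i / 2)`[23,0]=>10
23: grp=5,tig=3
[0] (3*2+0,5) = (6,5)
row: 10 vs 6

buggy=10 correct=6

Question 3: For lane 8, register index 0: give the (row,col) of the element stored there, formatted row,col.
L=8⇒gr=8>>2=2, th=8&3=0
[0]⇒row 0·2+0=0  col gr=2

0,2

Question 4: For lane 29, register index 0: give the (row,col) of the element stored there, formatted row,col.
2,7

L=29=>grp=29>>2=7, tig=29&3=1
[0]=>row 1·2+0=2  col grp=7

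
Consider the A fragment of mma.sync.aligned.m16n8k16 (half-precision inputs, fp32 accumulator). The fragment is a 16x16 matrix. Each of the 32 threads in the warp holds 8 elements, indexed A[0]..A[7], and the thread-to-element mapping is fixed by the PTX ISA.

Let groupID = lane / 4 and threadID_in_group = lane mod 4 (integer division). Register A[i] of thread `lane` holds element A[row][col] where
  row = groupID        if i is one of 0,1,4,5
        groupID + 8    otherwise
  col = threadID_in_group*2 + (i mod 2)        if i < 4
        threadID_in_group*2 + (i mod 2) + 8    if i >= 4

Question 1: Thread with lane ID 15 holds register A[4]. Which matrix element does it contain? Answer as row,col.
3,14

L=15->g=15>>2=3, t=15&3=3
[4]->row 3+0=3  col 3·2+0+8=14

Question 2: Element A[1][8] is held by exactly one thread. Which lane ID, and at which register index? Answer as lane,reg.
4,4

r=1->g=1,rb=0  c=8->cb=1,t=0,b0=0
L=1*4+0=4  i=1*4+0*2+0=4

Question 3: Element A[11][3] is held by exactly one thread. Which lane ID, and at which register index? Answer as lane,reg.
13,3

r=11⇒gr=3,Rb=1  c=3⇒Cb=0,th=1,odd=1
L=3*4+1=13  i=0*4+1*2+1=3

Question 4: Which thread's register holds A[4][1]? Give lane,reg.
r=4->g=4,rb=0  c=1->cb=0,t=0,b0=1
L=4*4+0=16  i=0*4+0*2+1=1

16,1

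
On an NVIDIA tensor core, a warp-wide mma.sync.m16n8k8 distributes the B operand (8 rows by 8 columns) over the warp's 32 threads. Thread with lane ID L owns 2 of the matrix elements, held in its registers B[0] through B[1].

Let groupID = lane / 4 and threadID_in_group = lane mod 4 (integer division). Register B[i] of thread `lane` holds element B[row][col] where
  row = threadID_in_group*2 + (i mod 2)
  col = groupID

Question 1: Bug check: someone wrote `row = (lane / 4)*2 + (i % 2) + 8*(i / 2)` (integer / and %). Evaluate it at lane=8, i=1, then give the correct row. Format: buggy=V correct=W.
`(lane / 4)*2 + (i % 2) + 8*(i / 2)`[8,1]→5
lane 8→8/4=2, 8 mod 4=0
i=1  r:2·0+1→1  c:2
row: 5 vs 1

buggy=5 correct=1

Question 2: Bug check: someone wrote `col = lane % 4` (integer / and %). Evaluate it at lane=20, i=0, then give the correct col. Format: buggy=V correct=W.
buggy=0 correct=5

`lane % 4`[20,0]->0
L=20->gid=20>>2=5, tid=20&3=0
[0]->row 0·2+0=0  col gid=5
col: 0 vs 5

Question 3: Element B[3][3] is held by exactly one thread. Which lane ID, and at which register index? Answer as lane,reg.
13,1

c: 3->gid=3  r: 3->tid=1,i&1=1
L=3*4+1=13  i=1=1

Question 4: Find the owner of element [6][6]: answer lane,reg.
27,0

c: 6->gid=6  r: 6->tid=3,i&1=0
L=6*4+3=27  i=0=0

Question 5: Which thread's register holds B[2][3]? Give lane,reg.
c:3=>grp=3  r:2=>tig=1,lo=0
L=3*4+1=13  i=0=0

13,0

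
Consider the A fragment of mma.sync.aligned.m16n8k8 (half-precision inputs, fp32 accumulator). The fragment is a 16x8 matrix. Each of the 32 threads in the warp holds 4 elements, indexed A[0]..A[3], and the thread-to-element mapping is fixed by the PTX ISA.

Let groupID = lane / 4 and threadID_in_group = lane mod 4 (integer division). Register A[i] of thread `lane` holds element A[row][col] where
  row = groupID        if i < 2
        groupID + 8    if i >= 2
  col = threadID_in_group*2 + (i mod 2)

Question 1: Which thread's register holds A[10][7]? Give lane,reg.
r=10->g=2,rb=1  c=7->t=3,b0=1
L=2*4+3=11  i=1*2+1=3

11,3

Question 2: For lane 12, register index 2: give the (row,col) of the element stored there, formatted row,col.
L=12->gid=12>>2=3, tid=12&3=0
[2]->row 3+8=11  col 0·2+0=0

11,0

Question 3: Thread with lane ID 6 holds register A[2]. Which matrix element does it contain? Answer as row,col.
6: G=1,T=2
[2] (1+8,2*2+0) = (9,4)

9,4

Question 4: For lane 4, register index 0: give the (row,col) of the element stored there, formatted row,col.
1,0

lane 4: g=1 (4/4), t=0 (4%4)
i=0: r=1+0=1, c=0*2+0=0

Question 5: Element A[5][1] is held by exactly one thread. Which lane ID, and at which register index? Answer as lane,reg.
r:5=>grp=5,rB=0  c:1=>tig=0,lo=1
L=5*4+0=20  i=0*2+1=1

20,1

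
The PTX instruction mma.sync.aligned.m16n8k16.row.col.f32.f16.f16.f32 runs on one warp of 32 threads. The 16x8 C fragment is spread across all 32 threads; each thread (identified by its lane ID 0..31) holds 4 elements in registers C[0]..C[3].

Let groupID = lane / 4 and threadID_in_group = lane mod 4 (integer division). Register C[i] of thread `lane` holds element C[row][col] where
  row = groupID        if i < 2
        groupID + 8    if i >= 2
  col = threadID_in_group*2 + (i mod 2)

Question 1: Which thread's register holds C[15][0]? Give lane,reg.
28,2

r: 15->gid=7,r8=1  c: 0->tid=0,i&1=0
L=7*4+0=28  i=1*2+0=2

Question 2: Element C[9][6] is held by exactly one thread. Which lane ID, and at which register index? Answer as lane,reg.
7,2

r=9→G=1,rhi=1  c=6→T=3,p=0
L=1*4+3=7  i=1*2+0=2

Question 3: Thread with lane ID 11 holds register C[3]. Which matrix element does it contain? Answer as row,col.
lane 11->11/4=2, 11 mod 4=3
i=3  r:2+8->10  c:2·3+1->7

10,7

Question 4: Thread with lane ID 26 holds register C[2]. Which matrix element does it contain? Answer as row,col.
L=26->gid=26>>2=6, tid=26&3=2
[2]->row 6+8=14  col 2·2+0=4

14,4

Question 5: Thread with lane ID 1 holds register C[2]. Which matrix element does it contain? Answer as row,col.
1: G=0,T=1
[2] (0+8,1*2+0) = (8,2)

8,2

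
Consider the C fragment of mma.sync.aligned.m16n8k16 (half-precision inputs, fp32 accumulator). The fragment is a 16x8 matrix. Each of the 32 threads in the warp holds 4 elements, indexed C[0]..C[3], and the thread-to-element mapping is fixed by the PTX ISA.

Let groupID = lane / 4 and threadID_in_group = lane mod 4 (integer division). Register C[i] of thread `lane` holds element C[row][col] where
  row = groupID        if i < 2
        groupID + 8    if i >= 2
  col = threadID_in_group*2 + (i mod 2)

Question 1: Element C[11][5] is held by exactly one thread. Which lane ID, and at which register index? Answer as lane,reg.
14,3

r=11→G=3,rhi=1  c=5→T=2,p=1
L=3*4+2=14  i=1*2+1=3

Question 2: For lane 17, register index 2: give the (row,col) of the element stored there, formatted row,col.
lane 17: g=4 (17/4), t=1 (17%4)
i=2: r=4+8=12, c=1*2+0=2

12,2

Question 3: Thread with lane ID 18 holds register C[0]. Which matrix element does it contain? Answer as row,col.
4,4

18: grp=4,tig=2
[0] (4+0,2*2+0) = (4,4)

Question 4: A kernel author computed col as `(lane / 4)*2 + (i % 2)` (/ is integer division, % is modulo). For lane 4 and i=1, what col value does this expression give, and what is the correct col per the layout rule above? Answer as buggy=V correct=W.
`(lane / 4)*2 + (i % 2)`[4,1]->3
L=4->gid=4>>2=1, tid=4&3=0
[1]->row 1+0=1  col 0·2+1=1
col: 3 vs 1

buggy=3 correct=1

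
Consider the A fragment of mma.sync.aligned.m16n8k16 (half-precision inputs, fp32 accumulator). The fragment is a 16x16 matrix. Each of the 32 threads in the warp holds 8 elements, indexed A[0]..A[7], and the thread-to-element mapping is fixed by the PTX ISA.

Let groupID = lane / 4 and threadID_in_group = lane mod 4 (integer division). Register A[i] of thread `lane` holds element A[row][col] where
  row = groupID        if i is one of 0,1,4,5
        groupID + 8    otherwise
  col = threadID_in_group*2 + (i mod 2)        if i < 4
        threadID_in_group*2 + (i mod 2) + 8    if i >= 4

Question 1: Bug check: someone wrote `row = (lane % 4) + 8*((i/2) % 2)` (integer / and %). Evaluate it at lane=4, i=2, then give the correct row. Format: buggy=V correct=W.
`(lane % 4) + 8*((i/2) % 2)`[4,2]=>8
lane 4=>4/4=1, 4 mod 4=0
i=2  r:1+8=>9  c:2·0+0+0=>0
row: 8 vs 9

buggy=8 correct=9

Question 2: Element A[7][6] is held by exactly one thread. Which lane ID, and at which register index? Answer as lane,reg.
31,0

r=7→G=7,rhi=0  c=6→chi=0,T=3,p=0
L=7*4+3=31  i=0*4+0*2+0=0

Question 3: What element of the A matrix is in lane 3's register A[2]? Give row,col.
8,6

lane 3: G=0 (3/4), T=3 (3%4)
i=2: r=0+8=8, c=3*2+0+0=6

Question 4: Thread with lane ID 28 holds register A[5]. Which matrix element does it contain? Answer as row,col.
L=28->gid=28>>2=7, tid=28&3=0
[5]->row 7+0=7  col 0·2+1+8=9

7,9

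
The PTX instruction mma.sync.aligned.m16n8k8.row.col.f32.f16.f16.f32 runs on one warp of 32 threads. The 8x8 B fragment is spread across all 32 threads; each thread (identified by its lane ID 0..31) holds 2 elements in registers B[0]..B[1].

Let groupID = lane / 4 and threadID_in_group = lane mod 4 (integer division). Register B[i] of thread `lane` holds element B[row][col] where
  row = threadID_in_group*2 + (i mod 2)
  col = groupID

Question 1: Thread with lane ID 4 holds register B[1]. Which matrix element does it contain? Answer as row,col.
1,1

lane 4: g=1 (4/4), t=0 (4%4)
i=1: r=0*2+1=1, c=g=1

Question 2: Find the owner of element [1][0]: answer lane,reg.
c=0→G=0  r=1→T=0,p=1
L=0*4+0=0  i=1=1

0,1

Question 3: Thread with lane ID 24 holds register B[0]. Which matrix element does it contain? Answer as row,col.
0,6

L=24->gid=24>>2=6, tid=24&3=0
[0]->row 0·2+0=0  col gid=6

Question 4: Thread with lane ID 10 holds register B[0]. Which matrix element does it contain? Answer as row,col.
lane 10=>10/4=2, 10 mod 4=2
i=0  r:2·2+0=>4  c:2

4,2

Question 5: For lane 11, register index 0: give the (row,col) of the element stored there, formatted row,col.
6,2

lane 11: gr=2 (11/4), th=3 (11%4)
i=0: r=3*2+0=6, c=gr=2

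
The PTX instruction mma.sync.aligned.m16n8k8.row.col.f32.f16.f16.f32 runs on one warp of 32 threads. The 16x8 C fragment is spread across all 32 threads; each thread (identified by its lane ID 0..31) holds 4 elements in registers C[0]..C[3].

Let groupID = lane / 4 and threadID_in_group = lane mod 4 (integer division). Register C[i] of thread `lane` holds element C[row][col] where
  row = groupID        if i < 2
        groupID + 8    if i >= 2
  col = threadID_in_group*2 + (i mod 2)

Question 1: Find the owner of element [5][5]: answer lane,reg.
22,1

r=5⇒gr=5,Rb=0  c=5⇒th=2,odd=1
L=5*4+2=22  i=0*2+1=1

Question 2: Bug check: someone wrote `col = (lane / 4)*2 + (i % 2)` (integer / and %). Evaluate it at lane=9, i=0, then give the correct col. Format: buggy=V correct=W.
`(lane / 4)*2 + (i % 2)`[9,0]=>4
lane 9: grp=2 (9/4), tig=1 (9%4)
i=0: r=2+0=2, c=1*2+0=2
col: 4 vs 2

buggy=4 correct=2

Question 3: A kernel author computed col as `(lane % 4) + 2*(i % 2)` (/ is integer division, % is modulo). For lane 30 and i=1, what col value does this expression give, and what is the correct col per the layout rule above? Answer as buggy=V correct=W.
`(lane % 4) + 2*(i % 2)`[30,1]⇒4
30: gr=7,th=2
[1] (7+0,2*2+1) = (7,5)
col: 4 vs 5

buggy=4 correct=5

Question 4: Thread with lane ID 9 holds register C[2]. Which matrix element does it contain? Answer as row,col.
lane 9=>9/4=2, 9 mod 4=1
i=2  r:2+8=>10  c:2·1+0=>2

10,2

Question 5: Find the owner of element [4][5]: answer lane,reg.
18,1

r=4→G=4,rhi=0  c=5→T=2,p=1
L=4*4+2=18  i=0*2+1=1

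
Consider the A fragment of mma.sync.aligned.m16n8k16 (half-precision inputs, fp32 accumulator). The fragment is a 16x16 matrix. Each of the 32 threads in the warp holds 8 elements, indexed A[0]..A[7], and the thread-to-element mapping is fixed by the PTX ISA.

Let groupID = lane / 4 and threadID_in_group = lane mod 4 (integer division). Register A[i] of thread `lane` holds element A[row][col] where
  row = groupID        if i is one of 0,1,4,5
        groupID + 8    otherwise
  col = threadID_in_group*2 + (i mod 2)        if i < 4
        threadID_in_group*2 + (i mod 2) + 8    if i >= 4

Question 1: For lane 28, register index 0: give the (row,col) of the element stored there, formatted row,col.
lane 28→28/4=7, 28 mod 4=0
i=0  r:7+0→7  c:2·0+0+0→0

7,0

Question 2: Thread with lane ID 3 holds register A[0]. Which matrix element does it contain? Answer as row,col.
L=3->gid=3>>2=0, tid=3&3=3
[0]->row 0+0=0  col 3·2+0+0=6

0,6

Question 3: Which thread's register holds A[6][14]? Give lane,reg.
27,4

r:6=>grp=6,rB=0  c:14=>cB=1,tig=3,lo=0
L=6*4+3=27  i=1*4+0*2+0=4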